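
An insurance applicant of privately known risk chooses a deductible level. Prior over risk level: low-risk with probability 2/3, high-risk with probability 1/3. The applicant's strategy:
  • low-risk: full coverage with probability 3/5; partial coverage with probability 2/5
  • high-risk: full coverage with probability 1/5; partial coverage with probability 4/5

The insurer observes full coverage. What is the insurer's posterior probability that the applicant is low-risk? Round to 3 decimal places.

0.857

P(full coverage) = (2/3)·(3/5) + (1/3)·(1/5) = 7/15
P(low-risk | full coverage) = ((2/3)·(3/5)) / (7/15) = (2/5) / (7/15) = 6/7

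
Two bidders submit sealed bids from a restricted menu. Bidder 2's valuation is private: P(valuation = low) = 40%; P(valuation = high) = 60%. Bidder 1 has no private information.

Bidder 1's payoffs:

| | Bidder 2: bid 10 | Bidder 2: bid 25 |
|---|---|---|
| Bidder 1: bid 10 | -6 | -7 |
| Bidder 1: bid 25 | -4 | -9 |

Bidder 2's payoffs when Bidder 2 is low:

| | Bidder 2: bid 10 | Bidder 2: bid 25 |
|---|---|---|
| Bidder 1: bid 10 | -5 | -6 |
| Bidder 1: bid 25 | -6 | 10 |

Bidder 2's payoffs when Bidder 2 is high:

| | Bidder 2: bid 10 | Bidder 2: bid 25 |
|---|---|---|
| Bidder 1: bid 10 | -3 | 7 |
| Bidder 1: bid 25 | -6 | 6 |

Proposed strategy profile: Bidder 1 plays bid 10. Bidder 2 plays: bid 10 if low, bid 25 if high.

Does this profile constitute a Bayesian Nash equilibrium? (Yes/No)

Yes

A profile is a BNE iff every type of every player is best-responding given beliefs about the other side.
Bidder 1 plays bid 10: E[bid 10] = 0.4·(-6) + 0.6·(-7) = -6.6; E[bid 25] = -7. Best-responding. ✓
Bidder 2 (valuation low), facing bid 10: bid 10 gives -5, bid 25 gives -6. Proposed bid 10 is best. ✓
Bidder 2 (valuation high), facing bid 10: bid 10 gives -3, bid 25 gives 7. Proposed bid 25 is best. ✓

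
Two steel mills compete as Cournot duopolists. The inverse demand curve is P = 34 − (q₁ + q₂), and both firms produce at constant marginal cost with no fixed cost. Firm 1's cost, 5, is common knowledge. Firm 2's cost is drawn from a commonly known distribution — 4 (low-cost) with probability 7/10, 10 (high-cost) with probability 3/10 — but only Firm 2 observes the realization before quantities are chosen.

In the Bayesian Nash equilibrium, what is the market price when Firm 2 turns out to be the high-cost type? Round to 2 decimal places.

17.03

Type-c best response for Firm 2: q₂(c) = (34 − c)/2 − q₁/2.
Firm 1 maximizes expected profit; its first-order condition is 34 − 2q₁ − E[q₂] − 5 = 0.
Substituting E[q₂] and solving: E[c₂] = 5.8, so q₁ = (34 − 2·5 + 5.8)/3 = 9.93333.
q₂(high-cost) = 7.03333, so P = 34 − (9.93333 + 7.03333) = 17.0333.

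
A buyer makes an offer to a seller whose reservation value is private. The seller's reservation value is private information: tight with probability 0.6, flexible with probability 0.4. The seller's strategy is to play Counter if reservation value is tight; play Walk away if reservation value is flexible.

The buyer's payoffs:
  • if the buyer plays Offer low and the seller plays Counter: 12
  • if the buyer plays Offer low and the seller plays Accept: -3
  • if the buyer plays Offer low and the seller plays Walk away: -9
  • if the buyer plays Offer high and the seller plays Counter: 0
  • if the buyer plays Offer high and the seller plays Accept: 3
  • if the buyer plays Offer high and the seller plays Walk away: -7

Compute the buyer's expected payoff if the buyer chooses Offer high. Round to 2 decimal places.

-2.80

Take the expectation over the seller's reservation value, weighting each type's action by its prior probability.
E[Offer high] = 0.6·0 + 0.4·(-7) = 0 + (-2.8) = -2.8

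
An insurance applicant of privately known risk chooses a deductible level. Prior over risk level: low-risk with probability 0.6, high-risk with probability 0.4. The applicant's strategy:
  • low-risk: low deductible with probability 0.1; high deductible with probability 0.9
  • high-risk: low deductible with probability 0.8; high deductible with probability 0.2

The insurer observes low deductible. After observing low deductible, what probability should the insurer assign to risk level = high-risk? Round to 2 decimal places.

0.84

P(low deductible) = 0.6·0.1 + 0.4·0.8 = 0.38
P(high-risk | low deductible) = (0.4·0.8) / 0.38 = 0.32 / 0.38 = 0.842105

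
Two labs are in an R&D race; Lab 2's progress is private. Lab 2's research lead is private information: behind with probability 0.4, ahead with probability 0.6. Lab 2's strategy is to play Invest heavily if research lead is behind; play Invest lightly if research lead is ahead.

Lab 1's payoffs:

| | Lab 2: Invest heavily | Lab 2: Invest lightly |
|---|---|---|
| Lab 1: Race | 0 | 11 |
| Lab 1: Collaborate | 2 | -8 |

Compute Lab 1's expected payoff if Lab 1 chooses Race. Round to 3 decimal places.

E[Race] = 0.4·0 + 0.6·11 = 0 + 6.6 = 6.6

6.600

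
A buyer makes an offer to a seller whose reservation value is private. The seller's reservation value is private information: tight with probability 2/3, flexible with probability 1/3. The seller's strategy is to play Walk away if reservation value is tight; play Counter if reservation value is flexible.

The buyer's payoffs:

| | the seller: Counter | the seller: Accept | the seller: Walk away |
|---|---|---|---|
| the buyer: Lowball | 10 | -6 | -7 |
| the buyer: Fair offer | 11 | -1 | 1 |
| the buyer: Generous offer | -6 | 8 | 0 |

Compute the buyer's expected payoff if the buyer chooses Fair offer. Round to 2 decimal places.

4.33

E[Fair offer] = 2/3·1 + 1/3·11 = 2/3 + 11/3 = 13/3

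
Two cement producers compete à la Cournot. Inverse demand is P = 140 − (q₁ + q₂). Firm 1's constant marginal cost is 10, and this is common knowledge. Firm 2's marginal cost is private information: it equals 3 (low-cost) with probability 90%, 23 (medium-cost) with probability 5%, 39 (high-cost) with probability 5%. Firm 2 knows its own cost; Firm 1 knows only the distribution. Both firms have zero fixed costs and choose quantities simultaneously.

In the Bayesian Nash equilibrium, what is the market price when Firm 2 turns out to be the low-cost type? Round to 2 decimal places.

Type-c best response for Firm 2: q₂(c) = (140 − c)/2 − q₁/2.
Firm 1 maximizes expected profit; its first-order condition is 140 − 2q₁ − E[q₂] − 10 = 0.
Substituting E[q₂] and solving: E[c₂] = 5.8, so q₁ = (140 − 2·10 + 5.8)/3 = 41.9333.
q₂(low-cost) = 47.5333, so P = 140 − (41.9333 + 47.5333) = 50.5333.

50.53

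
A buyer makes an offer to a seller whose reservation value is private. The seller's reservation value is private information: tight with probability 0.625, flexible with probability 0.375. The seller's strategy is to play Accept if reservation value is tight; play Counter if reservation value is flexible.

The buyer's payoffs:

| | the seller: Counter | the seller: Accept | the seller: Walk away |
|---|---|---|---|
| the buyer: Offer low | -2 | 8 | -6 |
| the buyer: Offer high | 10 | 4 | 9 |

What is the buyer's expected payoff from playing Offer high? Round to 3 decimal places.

6.250

Take the expectation over the seller's reservation value, weighting each type's action by its prior probability.
E[Offer high] = 0.625·4 + 0.375·10 = 2.5 + 3.75 = 6.25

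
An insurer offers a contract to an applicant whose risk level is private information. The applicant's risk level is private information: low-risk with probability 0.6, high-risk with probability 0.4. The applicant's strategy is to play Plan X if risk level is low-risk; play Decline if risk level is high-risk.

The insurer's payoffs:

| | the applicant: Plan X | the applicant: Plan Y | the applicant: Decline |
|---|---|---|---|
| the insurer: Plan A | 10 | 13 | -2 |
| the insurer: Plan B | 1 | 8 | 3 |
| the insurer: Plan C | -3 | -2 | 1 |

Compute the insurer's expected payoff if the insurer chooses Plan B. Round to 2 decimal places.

1.80

Take the expectation over the applicant's risk level, weighting each type's action by its prior probability.
E[Plan B] = 0.6·1 + 0.4·3 = 0.6 + 1.2 = 1.8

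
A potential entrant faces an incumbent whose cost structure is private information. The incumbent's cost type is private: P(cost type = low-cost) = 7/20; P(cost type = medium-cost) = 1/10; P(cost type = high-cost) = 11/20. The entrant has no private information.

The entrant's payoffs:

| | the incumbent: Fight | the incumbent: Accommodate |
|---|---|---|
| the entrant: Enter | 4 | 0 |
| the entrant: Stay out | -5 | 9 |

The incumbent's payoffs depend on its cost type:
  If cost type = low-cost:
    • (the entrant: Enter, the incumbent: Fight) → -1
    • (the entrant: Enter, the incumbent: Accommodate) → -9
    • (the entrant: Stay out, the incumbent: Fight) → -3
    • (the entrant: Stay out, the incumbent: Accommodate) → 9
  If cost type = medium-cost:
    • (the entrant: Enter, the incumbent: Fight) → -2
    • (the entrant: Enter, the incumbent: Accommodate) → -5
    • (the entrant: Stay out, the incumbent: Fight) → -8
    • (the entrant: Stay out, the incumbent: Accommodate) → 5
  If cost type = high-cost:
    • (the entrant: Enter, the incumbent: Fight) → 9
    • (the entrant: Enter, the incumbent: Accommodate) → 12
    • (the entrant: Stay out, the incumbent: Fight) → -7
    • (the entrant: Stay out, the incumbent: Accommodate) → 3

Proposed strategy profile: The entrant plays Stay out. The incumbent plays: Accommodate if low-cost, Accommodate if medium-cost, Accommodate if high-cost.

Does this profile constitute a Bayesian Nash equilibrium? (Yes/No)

The entrant plays Stay out: E[Stay out] = 7/20·(9) + 1/10·(9) + 11/20·(9) = 9; E[Enter] = 0. Best-responding. ✓
The incumbent (cost type low-cost), facing Stay out: Fight gives -3, Accommodate gives 9. Proposed Accommodate is best. ✓
The incumbent (cost type medium-cost), facing Stay out: Fight gives -8, Accommodate gives 5. Proposed Accommodate is best. ✓
The incumbent (cost type high-cost), facing Stay out: Fight gives -7, Accommodate gives 3. Proposed Accommodate is best. ✓

Yes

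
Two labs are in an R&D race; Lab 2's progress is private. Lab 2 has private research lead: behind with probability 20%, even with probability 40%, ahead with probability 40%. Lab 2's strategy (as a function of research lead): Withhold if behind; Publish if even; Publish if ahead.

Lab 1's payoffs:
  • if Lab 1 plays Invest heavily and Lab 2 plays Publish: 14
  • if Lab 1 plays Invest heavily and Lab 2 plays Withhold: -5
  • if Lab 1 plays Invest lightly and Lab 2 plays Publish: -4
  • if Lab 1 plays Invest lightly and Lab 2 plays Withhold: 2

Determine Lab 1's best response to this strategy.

Invest heavily

E[Invest heavily] = 0.2·(-5) + 0.4·(14) + 0.4·(14) = 10.2
E[Invest lightly] = 0.2·(2) + 0.4·(-4) + 0.4·(-4) = -2.8
Best response: Invest heavily (10.2 is the largest).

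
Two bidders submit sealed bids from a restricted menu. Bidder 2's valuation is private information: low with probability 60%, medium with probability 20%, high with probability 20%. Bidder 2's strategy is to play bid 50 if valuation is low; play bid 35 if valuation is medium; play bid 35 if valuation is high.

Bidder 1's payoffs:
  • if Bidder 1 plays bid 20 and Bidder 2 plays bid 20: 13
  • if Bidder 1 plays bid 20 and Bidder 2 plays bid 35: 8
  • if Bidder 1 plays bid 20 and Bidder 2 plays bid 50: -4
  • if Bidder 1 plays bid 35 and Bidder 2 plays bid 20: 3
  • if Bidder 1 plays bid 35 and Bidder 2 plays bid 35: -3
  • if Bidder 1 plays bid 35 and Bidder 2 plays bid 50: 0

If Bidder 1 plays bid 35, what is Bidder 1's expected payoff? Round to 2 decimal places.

-1.20

E[bid 35] = 0.6·0 + 0.2·(-3) + 0.2·(-3) = 0 + (-0.6) + (-0.6) = -1.2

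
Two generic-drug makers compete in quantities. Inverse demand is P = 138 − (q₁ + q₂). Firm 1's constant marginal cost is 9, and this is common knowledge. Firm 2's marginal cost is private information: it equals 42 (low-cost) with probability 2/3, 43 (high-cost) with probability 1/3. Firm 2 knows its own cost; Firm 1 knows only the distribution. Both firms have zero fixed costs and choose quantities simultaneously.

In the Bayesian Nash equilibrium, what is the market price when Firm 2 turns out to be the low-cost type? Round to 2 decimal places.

62.94

Type-c best response for Firm 2: q₂(c) = (138 − c)/2 − q₁/2.
Firm 1 maximizes expected profit; its first-order condition is 138 − 2q₁ − E[q₂] − 9 = 0.
Substituting E[q₂] and solving: E[c₂] = 42.3333, so q₁ = (138 − 2·9 + 42.3333)/3 = 54.1111.
q₂(low-cost) = 20.9444, so P = 138 − (54.1111 + 20.9444) = 62.9444.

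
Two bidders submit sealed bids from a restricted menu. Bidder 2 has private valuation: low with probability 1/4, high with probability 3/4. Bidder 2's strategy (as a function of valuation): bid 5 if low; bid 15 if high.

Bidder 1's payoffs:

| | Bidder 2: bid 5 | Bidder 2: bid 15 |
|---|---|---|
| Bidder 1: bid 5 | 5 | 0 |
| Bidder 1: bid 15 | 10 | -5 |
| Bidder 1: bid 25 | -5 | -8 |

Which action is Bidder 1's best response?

bid 5

E[bid 5] = 1/4·(5) + 3/4·(0) = 5/4
E[bid 15] = 1/4·(10) + 3/4·(-5) = -5/4
E[bid 25] = 1/4·(-5) + 3/4·(-8) = -29/4
Best response: bid 5 (5/4 is the largest).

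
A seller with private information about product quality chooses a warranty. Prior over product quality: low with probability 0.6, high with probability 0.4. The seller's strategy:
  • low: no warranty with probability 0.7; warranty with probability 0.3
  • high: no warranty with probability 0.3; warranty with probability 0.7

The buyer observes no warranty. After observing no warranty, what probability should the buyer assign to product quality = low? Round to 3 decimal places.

P(no warranty) = 0.6·0.7 + 0.4·0.3 = 0.54
P(low | no warranty) = (0.6·0.7) / 0.54 = 0.42 / 0.54 = 0.777778

0.778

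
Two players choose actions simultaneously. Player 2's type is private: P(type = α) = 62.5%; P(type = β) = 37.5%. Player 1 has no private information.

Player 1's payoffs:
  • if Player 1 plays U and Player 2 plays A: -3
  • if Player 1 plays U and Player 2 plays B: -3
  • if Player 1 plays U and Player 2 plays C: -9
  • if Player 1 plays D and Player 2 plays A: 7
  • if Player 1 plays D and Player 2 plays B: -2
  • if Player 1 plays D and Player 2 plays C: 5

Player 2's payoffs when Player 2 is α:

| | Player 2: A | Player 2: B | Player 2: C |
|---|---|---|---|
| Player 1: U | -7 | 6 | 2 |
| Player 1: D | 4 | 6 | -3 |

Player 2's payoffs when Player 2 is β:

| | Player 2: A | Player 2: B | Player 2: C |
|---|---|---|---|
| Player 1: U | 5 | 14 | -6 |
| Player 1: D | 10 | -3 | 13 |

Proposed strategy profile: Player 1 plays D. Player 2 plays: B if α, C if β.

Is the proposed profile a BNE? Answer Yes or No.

Player 1 plays D: E[D] = 0.625·(-2) + 0.375·(5) = 0.625; E[U] = -5.25. Best-responding. ✓
Player 2 (type α), facing D: A gives 4, B gives 6, C gives -3. Proposed B is best. ✓
Player 2 (type β), facing D: A gives 10, B gives -3, C gives 13. Proposed C is best. ✓

Yes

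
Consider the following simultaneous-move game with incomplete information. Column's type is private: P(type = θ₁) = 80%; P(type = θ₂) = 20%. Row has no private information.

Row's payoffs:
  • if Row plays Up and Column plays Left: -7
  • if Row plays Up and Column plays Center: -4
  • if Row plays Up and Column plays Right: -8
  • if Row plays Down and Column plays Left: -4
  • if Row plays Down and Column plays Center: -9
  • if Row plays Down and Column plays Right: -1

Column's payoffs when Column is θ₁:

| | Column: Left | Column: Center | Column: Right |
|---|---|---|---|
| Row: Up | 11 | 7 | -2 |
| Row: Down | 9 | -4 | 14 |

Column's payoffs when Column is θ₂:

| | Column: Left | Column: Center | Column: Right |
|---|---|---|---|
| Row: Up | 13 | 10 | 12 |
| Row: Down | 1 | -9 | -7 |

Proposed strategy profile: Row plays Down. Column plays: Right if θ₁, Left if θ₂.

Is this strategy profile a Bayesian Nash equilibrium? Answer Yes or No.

Row plays Down: E[Down] = 0.8·(-1) + 0.2·(-4) = -1.6; E[Up] = -7.8. Best-responding. ✓
Column (type θ₁), facing Down: Left gives 9, Center gives -4, Right gives 14. Proposed Right is best. ✓
Column (type θ₂), facing Down: Left gives 1, Center gives -9, Right gives -7. Proposed Left is best. ✓

Yes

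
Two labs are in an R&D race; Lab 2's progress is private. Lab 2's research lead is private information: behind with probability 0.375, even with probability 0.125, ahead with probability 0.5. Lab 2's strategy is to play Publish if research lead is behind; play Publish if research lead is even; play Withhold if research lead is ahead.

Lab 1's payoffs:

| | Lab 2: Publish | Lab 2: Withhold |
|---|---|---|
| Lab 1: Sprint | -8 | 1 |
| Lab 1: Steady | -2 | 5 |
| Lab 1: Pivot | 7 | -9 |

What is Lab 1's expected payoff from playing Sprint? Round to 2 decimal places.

-3.50

E[Sprint] = 0.375·(-8) + 0.125·(-8) + 0.5·1 = (-3) + (-1) + 0.5 = -3.5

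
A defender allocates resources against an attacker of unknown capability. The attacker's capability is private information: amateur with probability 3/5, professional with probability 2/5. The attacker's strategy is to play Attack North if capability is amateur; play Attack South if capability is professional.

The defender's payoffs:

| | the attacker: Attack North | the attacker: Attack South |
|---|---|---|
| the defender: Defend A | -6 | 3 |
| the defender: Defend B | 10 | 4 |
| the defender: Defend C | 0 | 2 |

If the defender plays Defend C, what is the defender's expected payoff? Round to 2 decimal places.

Take the expectation over the attacker's capability, weighting each type's action by its prior probability.
E[Defend C] = 3/5·0 + 2/5·2 = 0 + 4/5 = 4/5

0.80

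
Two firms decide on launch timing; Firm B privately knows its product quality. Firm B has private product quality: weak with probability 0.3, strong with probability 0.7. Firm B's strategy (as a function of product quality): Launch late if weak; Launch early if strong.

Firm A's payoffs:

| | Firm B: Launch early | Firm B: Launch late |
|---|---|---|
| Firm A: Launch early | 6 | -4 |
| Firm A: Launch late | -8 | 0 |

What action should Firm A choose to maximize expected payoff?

Launch early

E[Launch early] = 0.3·(-4) + 0.7·(6) = 3
E[Launch late] = 0.3·(0) + 0.7·(-8) = -5.6
Best response: Launch early (3 is the largest).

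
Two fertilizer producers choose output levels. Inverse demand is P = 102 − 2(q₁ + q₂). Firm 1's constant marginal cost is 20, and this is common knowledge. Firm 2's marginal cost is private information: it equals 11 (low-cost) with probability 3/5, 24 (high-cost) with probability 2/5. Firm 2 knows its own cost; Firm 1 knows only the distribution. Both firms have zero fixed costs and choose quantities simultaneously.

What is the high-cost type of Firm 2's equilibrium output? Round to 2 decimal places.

Type-c best response for Firm 2: q₂(c) = (102 − c)/4 − q₁/2.
Firm 1 maximizes expected profit; its first-order condition is 102 − 4q₁ − 2E[q₂] − 20 = 0.
Substituting E[q₂] and solving: E[c₂] = 16.2, so q₁ = (102 − 2·20 + 16.2)/6 = 13.0333.
q₂(high-cost) = (102 − 24 − 2·13.0333)/4 = 12.9833.

12.98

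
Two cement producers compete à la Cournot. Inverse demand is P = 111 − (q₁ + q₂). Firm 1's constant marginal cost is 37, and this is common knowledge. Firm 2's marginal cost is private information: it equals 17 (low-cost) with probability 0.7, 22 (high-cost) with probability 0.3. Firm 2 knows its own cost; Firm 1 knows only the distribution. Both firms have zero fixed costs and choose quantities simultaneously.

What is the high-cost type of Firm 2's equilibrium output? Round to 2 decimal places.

Type-c best response for Firm 2: q₂(c) = (111 − c)/2 − q₁/2.
Firm 1 maximizes expected profit; its first-order condition is 111 − 2q₁ − E[q₂] − 37 = 0.
Substituting E[q₂] and solving: E[c₂] = 18.5, so q₁ = (111 − 2·37 + 18.5)/3 = 18.5.
q₂(high-cost) = (111 − 22 − 18.5)/2 = 35.25.

35.25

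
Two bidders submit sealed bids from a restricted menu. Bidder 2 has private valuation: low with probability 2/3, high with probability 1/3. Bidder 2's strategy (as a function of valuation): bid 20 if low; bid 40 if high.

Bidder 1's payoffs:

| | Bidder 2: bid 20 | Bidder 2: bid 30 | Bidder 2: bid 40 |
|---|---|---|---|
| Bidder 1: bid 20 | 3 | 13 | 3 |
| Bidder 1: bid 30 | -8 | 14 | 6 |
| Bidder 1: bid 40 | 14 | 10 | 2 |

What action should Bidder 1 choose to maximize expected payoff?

E[bid 20] = 2/3·(3) + 1/3·(3) = 3
E[bid 30] = 2/3·(-8) + 1/3·(6) = -10/3
E[bid 40] = 2/3·(14) + 1/3·(2) = 10
Best response: bid 40 (10 is the largest).

bid 40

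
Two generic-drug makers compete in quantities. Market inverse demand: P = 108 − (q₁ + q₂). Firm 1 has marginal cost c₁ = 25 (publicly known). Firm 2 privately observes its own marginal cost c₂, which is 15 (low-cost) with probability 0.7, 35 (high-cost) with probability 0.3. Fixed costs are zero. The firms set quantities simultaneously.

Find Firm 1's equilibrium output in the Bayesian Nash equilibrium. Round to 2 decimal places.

Type-c best response for Firm 2: q₂(c) = (108 − c)/2 − q₁/2.
Firm 1 maximizes expected profit; its first-order condition is 108 − 2q₁ − E[q₂] − 25 = 0.
Substituting E[q₂] and solving: E[c₂] = 21, so q₁ = (108 − 2·25 + 21)/3 = 26.3333.

26.33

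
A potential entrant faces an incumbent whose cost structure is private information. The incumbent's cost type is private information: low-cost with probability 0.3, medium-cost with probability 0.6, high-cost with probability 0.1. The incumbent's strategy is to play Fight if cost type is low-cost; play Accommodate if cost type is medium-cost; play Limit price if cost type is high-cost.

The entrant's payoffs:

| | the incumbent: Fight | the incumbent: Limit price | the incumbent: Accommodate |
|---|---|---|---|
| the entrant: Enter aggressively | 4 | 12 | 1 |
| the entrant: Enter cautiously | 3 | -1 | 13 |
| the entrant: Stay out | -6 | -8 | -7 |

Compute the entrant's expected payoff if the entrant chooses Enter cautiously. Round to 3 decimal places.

8.600

Take the expectation over the incumbent's cost type, weighting each type's action by its prior probability.
E[Enter cautiously] = 0.3·3 + 0.6·13 + 0.1·(-1) = 0.9 + 7.8 + (-0.1) = 8.6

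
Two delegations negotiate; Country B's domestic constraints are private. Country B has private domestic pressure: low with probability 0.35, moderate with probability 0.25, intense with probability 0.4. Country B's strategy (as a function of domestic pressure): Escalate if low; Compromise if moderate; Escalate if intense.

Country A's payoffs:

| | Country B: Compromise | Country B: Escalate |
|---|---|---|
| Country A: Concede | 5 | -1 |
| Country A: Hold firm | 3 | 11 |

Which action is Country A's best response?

Hold firm

E[Concede] = 0.35·(-1) + 0.25·(5) + 0.4·(-1) = 0.5
E[Hold firm] = 0.35·(11) + 0.25·(3) + 0.4·(11) = 9
Best response: Hold firm (9 is the largest).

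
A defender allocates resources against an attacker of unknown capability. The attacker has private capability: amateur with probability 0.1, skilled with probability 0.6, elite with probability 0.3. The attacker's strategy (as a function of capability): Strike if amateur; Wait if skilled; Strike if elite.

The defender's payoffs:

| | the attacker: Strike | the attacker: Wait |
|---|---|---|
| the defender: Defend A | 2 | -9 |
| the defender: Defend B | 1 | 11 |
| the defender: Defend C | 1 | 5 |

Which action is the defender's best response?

E[Defend A] = 0.1·(2) + 0.6·(-9) + 0.3·(2) = -4.6
E[Defend B] = 0.1·(1) + 0.6·(11) + 0.3·(1) = 7
E[Defend C] = 0.1·(1) + 0.6·(5) + 0.3·(1) = 3.4
Best response: Defend B (7 is the largest).

Defend B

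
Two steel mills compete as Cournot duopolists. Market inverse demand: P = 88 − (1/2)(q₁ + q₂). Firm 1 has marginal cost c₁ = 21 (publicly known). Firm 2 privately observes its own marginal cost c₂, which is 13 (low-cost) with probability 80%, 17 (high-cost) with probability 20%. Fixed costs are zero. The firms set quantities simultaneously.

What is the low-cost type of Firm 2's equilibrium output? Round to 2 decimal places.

55.07

Type-c best response for Firm 2: q₂(c) = (88 − c) − q₁/2.
Firm 1 maximizes expected profit; its first-order condition is 88 − q₁ − (1/2)E[q₂] − 21 = 0.
Substituting E[q₂] and solving: E[c₂] = 13.8, so q₁ = (88 − 2·21 + 13.8)/(3/2) = 39.8667.
q₂(low-cost) = (88 − 13 − (1/2)·39.8667) = 55.0667.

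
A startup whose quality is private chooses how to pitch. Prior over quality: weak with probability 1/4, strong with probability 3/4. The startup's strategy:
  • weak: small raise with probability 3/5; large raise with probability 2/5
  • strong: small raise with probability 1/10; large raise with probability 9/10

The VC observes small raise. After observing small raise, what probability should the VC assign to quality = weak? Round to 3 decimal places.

P(small raise) = (1/4)·(3/5) + (3/4)·(1/10) = 9/40
P(weak | small raise) = ((1/4)·(3/5)) / (9/40) = (3/20) / (9/40) = 2/3

0.667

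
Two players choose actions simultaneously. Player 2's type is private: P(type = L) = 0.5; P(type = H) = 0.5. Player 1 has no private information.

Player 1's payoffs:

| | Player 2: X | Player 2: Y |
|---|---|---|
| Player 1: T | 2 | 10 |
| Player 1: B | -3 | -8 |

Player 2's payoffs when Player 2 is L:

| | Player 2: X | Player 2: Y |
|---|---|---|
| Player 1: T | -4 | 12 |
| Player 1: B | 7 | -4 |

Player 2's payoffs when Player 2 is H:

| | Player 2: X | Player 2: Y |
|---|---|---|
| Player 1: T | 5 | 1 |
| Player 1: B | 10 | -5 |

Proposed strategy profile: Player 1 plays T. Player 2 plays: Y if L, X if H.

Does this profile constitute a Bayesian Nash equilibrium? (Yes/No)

A profile is a BNE iff every type of every player is best-responding given beliefs about the other side.
Player 1 plays T: E[T] = 0.5·(10) + 0.5·(2) = 6; E[B] = -5.5. Best-responding. ✓
Player 2 (type L), facing T: X gives -4, Y gives 12. Proposed Y is best. ✓
Player 2 (type H), facing T: X gives 5, Y gives 1. Proposed X is best. ✓

Yes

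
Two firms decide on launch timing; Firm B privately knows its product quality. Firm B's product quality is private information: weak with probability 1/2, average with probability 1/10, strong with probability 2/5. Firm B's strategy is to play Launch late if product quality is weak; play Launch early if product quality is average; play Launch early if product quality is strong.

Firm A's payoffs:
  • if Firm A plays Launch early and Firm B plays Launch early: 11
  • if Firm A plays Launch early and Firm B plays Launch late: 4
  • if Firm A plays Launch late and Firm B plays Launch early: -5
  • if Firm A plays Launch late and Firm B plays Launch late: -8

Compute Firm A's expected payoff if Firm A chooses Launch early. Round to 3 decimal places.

E[Launch early] = 1/2·4 + 1/10·11 + 2/5·11 = 2 + 11/10 + 22/5 = 15/2

7.500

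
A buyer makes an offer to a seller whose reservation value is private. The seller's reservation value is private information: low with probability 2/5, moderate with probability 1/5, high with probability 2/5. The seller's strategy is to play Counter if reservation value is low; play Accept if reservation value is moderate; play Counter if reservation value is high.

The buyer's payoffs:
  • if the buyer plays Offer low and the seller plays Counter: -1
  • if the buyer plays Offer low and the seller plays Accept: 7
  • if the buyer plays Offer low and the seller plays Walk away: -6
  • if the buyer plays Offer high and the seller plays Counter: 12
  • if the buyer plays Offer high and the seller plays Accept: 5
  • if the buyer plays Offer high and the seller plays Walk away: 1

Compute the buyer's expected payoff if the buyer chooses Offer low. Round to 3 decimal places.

E[Offer low] = 2/5·(-1) + 1/5·7 + 2/5·(-1) = (-2/5) + 7/5 + (-2/5) = 3/5

0.600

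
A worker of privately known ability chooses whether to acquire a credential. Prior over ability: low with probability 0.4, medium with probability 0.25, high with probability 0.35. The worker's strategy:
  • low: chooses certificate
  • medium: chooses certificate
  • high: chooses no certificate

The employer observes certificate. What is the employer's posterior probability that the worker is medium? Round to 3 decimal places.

P(certificate) = 0.4·1 + 0.25·1 + 0.35·0 = 0.65
P(medium | certificate) = (0.25·1) / 0.65 = 0.25 / 0.65 = 0.384615

0.385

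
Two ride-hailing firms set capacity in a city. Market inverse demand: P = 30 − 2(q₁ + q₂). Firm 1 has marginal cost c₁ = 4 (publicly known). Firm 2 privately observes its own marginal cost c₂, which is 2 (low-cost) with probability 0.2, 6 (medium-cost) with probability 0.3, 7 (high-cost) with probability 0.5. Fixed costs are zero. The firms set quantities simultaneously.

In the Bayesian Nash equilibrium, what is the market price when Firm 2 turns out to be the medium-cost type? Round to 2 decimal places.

13.38

Firm 2 with cost c maximizes (30 − 2(q₁+q₂) − c)·q₂, giving q₂(c) = (30 − c − 2q₁)/4.
E[c₂] = 0.2·2 + 0.3·6 + 0.5·7 = 5.7
Firm 1's FOC against E[q₂] yields q₁ = (30 − 2·4 + E[c₂])/6 = (30 − 8 + 5.7)/6 = 4.61667.
q₂(medium-cost) = 3.69167, so P = 30 − 2·(4.61667 + 3.69167) = 13.3833.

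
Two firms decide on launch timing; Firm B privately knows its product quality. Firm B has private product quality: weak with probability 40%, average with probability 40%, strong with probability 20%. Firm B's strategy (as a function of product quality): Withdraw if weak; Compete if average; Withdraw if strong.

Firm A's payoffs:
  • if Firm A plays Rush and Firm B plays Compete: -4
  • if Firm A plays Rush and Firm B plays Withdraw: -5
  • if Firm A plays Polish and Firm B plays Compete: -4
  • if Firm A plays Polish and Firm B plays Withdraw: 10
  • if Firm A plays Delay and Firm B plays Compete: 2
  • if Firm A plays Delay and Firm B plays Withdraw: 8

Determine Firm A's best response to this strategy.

Delay

E[Rush] = 0.4·(-5) + 0.4·(-4) + 0.2·(-5) = -4.6
E[Polish] = 0.4·(10) + 0.4·(-4) + 0.2·(10) = 4.4
E[Delay] = 0.4·(8) + 0.4·(2) + 0.2·(8) = 5.6
Best response: Delay (5.6 is the largest).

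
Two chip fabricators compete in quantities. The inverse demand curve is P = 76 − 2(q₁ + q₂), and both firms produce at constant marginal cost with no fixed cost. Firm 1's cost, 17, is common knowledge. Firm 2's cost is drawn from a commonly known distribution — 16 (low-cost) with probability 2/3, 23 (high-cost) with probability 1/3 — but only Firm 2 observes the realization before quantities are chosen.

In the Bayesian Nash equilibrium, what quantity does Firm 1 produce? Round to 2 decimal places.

10.06

Each type of Firm 2 best-responds to q₁; Firm 1 best-responds to the expected q₂ over Firm 2's types.
Firm 2 with cost c maximizes (76 − 2(q₁+q₂) − c)·q₂, giving q₂(c) = (76 − c − 2q₁)/4.
E[c₂] = 2/3·16 + 1/3·23 = 18.3333
Firm 1's FOC against E[q₂] yields q₁ = (76 − 2·17 + E[c₂])/6 = (76 − 34 + 18.3333)/6 = 10.0556.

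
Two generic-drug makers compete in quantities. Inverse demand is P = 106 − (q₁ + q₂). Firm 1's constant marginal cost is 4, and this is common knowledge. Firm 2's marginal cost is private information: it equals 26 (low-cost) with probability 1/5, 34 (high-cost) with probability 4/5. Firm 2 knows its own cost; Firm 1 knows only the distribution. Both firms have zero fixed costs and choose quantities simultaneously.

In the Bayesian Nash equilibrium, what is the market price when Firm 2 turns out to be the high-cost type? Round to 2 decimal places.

48.27

Type-c best response for Firm 2: q₂(c) = (106 − c)/2 − q₁/2.
Firm 1 maximizes expected profit; its first-order condition is 106 − 2q₁ − E[q₂] − 4 = 0.
Substituting E[q₂] and solving: E[c₂] = 32.4, so q₁ = (106 − 2·4 + 32.4)/3 = 43.4667.
q₂(high-cost) = 14.2667, so P = 106 − (43.4667 + 14.2667) = 48.2667.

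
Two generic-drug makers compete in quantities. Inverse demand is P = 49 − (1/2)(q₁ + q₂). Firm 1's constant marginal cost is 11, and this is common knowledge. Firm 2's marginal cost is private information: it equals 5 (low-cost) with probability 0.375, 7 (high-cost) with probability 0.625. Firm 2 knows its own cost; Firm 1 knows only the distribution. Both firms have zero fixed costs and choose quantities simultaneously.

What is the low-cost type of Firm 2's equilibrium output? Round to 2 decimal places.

32.92

Type-c best response for Firm 2: q₂(c) = (49 − c) − q₁/2.
Firm 1 maximizes expected profit; its first-order condition is 49 − q₁ − (1/2)E[q₂] − 11 = 0.
Substituting E[q₂] and solving: E[c₂] = 6.25, so q₁ = (49 − 2·11 + 6.25)/(3/2) = 22.1667.
q₂(low-cost) = (49 − 5 − (1/2)·22.1667) = 32.9167.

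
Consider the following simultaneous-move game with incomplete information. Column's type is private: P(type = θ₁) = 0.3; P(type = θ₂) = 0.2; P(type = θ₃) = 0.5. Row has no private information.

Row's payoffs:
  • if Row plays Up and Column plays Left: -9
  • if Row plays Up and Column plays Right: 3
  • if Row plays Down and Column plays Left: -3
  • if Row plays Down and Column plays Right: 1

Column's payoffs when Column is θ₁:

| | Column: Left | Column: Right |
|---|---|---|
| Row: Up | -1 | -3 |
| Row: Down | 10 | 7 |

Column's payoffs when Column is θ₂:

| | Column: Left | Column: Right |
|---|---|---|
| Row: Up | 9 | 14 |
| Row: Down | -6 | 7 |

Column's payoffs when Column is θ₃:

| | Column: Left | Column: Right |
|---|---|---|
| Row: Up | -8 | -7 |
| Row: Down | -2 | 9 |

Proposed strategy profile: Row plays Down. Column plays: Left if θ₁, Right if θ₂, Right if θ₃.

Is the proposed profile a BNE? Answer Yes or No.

A profile is a BNE iff every type of every player is best-responding given beliefs about the other side.
Row plays Down: E[Down] = 0.3·(-3) + 0.2·(1) + 0.5·(1) = -0.2; E[Up] = -0.6. Best-responding. ✓
Column (type θ₁), facing Down: Left gives 10, Right gives 7. Proposed Left is best. ✓
Column (type θ₂), facing Down: Left gives -6, Right gives 7. Proposed Right is best. ✓
Column (type θ₃), facing Down: Left gives -2, Right gives 9. Proposed Right is best. ✓

Yes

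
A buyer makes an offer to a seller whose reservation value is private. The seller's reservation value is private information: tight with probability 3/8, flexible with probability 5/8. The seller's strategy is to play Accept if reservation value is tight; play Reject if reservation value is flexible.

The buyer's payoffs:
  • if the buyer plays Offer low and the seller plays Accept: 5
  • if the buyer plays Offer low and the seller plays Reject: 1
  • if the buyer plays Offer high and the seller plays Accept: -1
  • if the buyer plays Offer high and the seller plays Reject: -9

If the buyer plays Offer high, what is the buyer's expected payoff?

Take the expectation over the seller's reservation value, weighting each type's action by its prior probability.
E[Offer high] = 3/8·(-1) + 5/8·(-9) = (-3/8) + (-45/8) = -6

-6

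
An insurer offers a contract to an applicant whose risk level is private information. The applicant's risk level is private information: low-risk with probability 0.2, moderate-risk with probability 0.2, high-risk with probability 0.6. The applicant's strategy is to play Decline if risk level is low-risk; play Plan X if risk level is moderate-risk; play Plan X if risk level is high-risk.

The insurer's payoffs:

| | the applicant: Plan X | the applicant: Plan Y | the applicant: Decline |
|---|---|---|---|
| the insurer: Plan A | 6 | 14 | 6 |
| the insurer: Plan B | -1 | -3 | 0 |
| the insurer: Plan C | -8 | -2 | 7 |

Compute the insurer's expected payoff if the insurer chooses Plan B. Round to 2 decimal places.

-0.80

Take the expectation over the applicant's risk level, weighting each type's action by its prior probability.
E[Plan B] = 0.2·0 + 0.2·(-1) + 0.6·(-1) = 0 + (-0.2) + (-0.6) = -0.8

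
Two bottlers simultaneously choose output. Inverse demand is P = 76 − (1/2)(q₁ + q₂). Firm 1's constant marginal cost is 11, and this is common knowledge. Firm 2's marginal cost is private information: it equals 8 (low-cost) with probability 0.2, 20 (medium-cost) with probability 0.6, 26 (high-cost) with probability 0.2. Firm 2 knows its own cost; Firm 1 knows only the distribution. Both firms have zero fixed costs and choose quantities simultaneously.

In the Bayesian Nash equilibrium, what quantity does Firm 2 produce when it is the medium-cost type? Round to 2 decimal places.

Type-c best response for Firm 2: q₂(c) = (76 − c) − q₁/2.
Firm 1 maximizes expected profit; its first-order condition is 76 − q₁ − (1/2)E[q₂] − 11 = 0.
Substituting E[q₂] and solving: E[c₂] = 18.8, so q₁ = (76 − 2·11 + 18.8)/(3/2) = 48.5333.
q₂(medium-cost) = (76 − 20 − (1/2)·48.5333) = 31.7333.

31.73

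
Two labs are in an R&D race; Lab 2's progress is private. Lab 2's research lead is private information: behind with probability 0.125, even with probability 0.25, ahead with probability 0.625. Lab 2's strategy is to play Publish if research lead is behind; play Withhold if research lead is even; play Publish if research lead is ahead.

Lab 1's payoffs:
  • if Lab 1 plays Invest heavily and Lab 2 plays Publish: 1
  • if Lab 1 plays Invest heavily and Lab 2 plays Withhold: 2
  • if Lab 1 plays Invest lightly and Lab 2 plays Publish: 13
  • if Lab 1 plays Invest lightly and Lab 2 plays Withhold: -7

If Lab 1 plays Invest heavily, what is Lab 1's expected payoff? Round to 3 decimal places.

1.250

Take the expectation over Lab 2's research lead, weighting each type's action by its prior probability.
E[Invest heavily] = 0.125·1 + 0.25·2 + 0.625·1 = 0.125 + 0.5 + 0.625 = 1.25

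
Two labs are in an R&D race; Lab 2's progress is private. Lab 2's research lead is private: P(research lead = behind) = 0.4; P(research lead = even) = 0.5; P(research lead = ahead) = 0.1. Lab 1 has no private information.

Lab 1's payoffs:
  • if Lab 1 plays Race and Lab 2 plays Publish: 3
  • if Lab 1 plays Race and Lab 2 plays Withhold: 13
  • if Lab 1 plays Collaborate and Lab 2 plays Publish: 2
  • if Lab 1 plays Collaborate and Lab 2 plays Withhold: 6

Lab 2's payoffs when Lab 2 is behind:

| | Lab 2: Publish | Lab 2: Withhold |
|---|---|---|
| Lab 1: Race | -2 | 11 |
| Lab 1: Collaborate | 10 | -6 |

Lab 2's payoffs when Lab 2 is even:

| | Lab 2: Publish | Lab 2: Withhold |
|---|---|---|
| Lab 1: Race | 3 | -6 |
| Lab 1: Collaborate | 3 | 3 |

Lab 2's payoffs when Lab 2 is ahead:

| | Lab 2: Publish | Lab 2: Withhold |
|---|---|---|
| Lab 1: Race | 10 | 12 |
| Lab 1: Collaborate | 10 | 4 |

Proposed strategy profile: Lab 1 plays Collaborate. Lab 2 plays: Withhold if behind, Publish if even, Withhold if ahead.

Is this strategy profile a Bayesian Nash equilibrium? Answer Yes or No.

Lab 1 plays Collaborate: E[Collaborate] = 0.4·(6) + 0.5·(2) + 0.1·(6) = 4; E[Race] = 8. Not best-responding. ✗
Lab 2 (research lead behind), facing Collaborate: Publish gives 10, Withhold gives -6. Proposed Withhold is not best — profitable deviation exists. ✗
Lab 2 (research lead even), facing Collaborate: Publish gives 3, Withhold gives 3. Proposed Publish is best. ✓
Lab 2 (research lead ahead), facing Collaborate: Publish gives 10, Withhold gives 4. Proposed Withhold is not best — profitable deviation exists. ✗

No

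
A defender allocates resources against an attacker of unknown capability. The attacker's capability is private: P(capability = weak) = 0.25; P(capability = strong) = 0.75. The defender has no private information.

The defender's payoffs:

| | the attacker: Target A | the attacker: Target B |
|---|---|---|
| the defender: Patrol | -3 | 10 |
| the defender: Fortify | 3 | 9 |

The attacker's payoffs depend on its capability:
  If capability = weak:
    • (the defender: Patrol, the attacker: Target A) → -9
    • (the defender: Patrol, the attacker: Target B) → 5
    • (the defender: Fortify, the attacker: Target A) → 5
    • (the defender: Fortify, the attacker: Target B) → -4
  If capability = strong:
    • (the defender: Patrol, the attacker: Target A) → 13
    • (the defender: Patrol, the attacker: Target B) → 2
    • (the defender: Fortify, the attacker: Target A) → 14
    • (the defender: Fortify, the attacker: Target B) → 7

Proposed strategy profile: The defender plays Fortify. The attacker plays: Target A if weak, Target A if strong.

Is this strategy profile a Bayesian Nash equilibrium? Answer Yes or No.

Yes

The defender plays Fortify: E[Fortify] = 0.25·(3) + 0.75·(3) = 3; E[Patrol] = -3. Best-responding. ✓
The attacker (capability weak), facing Fortify: Target A gives 5, Target B gives -4. Proposed Target A is best. ✓
The attacker (capability strong), facing Fortify: Target A gives 14, Target B gives 7. Proposed Target A is best. ✓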